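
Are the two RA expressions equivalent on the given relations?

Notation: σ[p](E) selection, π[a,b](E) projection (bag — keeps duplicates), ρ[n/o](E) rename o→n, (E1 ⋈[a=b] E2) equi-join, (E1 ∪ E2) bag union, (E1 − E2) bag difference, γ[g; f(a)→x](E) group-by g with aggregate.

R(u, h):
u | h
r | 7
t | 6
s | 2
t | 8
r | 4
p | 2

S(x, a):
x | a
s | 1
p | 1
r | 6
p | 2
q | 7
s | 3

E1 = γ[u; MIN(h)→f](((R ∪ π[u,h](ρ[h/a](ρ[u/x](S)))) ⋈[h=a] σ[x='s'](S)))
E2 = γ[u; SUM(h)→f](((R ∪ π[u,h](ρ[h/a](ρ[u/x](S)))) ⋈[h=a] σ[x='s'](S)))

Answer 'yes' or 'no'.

E1 per-node cardinality:
  R → 6
  S → 6
  ρ[u/x](S) → 6
  ρ[h/a](ρ[u/x](S)) → 6
  π[u,h](ρ[h/a](ρ[u/x](S))) → 6
  (R ∪ π[u,h](ρ[h/a](ρ[u/x](S)))) → 12
  S → 6
  σ[x='s'](S) → 2
  ((R ∪ π[u,h](ρ[h/a](ρ[u/x](S)))) ⋈[h=a] σ[x='s'](S)) → 3
  γ[u; MIN(h)→f](((R ∪ π[u,h](ρ[h/a](ρ[u/x](S)))) ⋈[h=a] σ[x='s'](S))) → 2
E2 per-node cardinality:
  R → 6
  S → 6
  ρ[u/x](S) → 6
  ρ[h/a](ρ[u/x](S)) → 6
  π[u,h](ρ[h/a](ρ[u/x](S))) → 6
  (R ∪ π[u,h](ρ[h/a](ρ[u/x](S)))) → 12
  S → 6
  σ[x='s'](S) → 2
  ((R ∪ π[u,h](ρ[h/a](ρ[u/x](S)))) ⋈[h=a] σ[x='s'](S)) → 3
  γ[u; SUM(h)→f](((R ∪ π[u,h](ρ[h/a](ρ[u/x](S)))) ⋈[h=a] σ[x='s'](S))) → 2

E1 result:
u | f
p | 1
s | 1
E2 result:
u | f
p | 1
s | 4
Witness: ('s', 4) appears 0× in E1 but 1× in E2.

no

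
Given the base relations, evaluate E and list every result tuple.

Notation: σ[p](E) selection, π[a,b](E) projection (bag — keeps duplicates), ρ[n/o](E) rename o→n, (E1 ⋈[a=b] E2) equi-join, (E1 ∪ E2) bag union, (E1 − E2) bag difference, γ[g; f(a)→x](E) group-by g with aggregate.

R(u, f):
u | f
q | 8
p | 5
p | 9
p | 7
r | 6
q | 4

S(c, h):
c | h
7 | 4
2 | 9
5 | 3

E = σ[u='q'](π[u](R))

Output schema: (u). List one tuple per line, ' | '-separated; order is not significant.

Per-node cardinality:
  R → 6
  π[u](R) → 6
  σ[u='q'](π[u](R)) → 2

== RESULT ==
u
q
q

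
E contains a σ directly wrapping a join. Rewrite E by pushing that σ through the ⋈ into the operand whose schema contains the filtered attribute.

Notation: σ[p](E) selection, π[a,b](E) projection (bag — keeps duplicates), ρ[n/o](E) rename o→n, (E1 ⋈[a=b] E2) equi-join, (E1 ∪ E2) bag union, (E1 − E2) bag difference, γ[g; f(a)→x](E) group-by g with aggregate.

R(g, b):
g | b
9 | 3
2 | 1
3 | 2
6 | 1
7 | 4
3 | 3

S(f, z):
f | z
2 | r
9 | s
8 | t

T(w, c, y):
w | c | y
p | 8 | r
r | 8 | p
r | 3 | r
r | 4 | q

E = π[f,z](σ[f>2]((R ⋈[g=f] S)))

σ filters on f, owned by the right side.
E' = π[f,z]((R ⋈[g=f] σ[f>2](S)))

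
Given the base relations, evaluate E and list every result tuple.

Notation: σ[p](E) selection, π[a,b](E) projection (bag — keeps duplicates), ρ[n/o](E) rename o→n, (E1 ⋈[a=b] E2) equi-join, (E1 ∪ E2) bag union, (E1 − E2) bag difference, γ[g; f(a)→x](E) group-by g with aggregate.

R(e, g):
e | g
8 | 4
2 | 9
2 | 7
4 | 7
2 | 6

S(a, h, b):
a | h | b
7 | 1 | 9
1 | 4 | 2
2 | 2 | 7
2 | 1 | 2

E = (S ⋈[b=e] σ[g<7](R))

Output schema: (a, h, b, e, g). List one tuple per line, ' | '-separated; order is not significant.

Stepwise |·|:
  S → 4
  R → 5
  σ[g<7](R) → 2
  (S ⋈[b=e] σ[g<7](R)) → 2

== RESULT ==
a | h | b | e | g
1 | 4 | 2 | 2 | 6
2 | 1 | 2 | 2 | 6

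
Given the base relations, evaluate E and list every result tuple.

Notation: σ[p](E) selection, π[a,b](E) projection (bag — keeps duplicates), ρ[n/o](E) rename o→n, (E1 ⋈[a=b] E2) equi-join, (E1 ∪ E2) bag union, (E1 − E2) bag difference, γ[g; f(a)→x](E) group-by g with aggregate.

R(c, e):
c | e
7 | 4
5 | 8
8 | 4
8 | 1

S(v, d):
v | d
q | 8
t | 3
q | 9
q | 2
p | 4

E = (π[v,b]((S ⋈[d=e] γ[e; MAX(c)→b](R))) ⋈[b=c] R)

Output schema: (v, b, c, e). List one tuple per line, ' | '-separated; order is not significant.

Row counts bottom-up:
  S → 5
  R → 4
  γ[e; MAX(c)→b](R) → 3
  (S ⋈[d=e] γ[e; MAX(c)→b](R)) → 2
  π[v,b]((S ⋈[d=e] γ[e; MAX(c)→b](R))) → 2
  R → 4
  (π[v,b]((S ⋈[d=e] γ[e; MAX(c)→b](R))) ⋈[b=c] R) → 3

== RESULT ==
v | b | c | e
p | 8 | 8 | 1
p | 8 | 8 | 4
q | 5 | 5 | 8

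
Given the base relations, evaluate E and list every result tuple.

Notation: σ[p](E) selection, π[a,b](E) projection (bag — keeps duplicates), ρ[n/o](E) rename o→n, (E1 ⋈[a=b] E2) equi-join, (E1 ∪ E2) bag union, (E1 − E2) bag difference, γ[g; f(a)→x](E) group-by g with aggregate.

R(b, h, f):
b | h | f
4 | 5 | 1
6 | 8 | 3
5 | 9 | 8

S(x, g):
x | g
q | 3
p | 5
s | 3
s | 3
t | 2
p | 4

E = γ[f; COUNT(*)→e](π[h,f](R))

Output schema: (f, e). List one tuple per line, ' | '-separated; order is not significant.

Per-node cardinality:
  R → 3
  π[h,f](R) → 3
  γ[f; COUNT(*)→e](π[h,f](R)) → 3

== RESULT ==
f | e
1 | 1
3 | 1
8 | 1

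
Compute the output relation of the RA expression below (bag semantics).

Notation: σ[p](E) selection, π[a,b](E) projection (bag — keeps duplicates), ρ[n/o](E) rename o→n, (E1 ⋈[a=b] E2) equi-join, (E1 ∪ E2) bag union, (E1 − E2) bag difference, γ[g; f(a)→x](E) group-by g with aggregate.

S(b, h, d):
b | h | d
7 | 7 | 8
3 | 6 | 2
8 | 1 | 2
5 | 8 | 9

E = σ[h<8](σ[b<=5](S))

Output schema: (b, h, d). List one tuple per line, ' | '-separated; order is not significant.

Row counts bottom-up:
  S → 4
  σ[b<=5](S) → 2
  σ[h<8](σ[b<=5](S)) → 1

== RESULT ==
b | h | d
3 | 6 | 2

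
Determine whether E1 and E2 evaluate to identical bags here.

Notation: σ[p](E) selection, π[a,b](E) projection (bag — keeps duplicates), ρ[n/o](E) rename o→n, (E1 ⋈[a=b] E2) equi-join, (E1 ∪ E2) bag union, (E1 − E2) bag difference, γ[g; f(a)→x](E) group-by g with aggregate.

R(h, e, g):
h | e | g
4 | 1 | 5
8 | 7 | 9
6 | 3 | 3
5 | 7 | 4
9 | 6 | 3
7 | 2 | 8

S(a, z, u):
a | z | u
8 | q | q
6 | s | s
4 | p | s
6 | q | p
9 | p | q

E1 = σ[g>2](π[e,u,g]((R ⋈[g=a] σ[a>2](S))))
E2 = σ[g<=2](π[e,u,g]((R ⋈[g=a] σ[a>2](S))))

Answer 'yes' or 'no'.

E1 stepwise |·|:
  R → 6
  S → 5
  σ[a>2](S) → 5
  (R ⋈[g=a] σ[a>2](S)) → 3
  π[e,u,g]((R ⋈[g=a] σ[a>2](S))) → 3
  σ[g>2](π[e,u,g]((R ⋈[g=a] σ[a>2](S)))) → 3
E2 stepwise |·|:
  R → 6
  S → 5
  σ[a>2](S) → 5
  (R ⋈[g=a] σ[a>2](S)) → 3
  π[e,u,g]((R ⋈[g=a] σ[a>2](S))) → 3
  σ[g<=2](π[e,u,g]((R ⋈[g=a] σ[a>2](S)))) → 0

E1 result:
e | u | g
2 | q | 8
7 | q | 9
7 | s | 4
E2 result:
e | u | g
(0 rows)
Witness: (2, 'q', 8) appears 1× in E1 but 0× in E2.

no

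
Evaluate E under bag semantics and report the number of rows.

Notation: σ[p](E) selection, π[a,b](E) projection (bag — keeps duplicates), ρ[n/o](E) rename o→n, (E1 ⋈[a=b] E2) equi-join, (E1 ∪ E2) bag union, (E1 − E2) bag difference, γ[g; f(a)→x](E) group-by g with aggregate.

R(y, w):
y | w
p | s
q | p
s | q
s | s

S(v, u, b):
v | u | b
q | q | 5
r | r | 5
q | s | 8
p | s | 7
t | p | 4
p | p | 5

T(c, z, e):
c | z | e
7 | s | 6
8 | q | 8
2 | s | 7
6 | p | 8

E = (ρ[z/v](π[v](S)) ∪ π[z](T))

Row counts bottom-up:
  S → 6
  π[v](S) → 6
  ρ[z/v](π[v](S)) → 6
  T → 4
  π[z](T) → 4
  (ρ[z/v](π[v](S)) ∪ π[z](T)) → 10

|E| = 10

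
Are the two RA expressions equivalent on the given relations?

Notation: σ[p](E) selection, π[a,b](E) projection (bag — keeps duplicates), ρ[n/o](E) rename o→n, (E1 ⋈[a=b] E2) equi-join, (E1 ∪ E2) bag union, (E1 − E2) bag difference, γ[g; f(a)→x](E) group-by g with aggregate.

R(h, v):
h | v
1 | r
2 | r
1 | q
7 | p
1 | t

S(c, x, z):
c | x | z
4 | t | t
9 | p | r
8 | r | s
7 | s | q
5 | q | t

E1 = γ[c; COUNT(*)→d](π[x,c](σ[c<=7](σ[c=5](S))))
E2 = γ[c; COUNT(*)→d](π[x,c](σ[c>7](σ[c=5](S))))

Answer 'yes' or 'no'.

E1 subexpression sizes:
  S → 5
  σ[c=5](S) → 1
  σ[c<=7](σ[c=5](S)) → 1
  π[x,c](σ[c<=7](σ[c=5](S))) → 1
  γ[c; COUNT(*)→d](π[x,c](σ[c<=7](σ[c=5](S)))) → 1
E2 subexpression sizes:
  S → 5
  σ[c=5](S) → 1
  σ[c>7](σ[c=5](S)) → 0
  π[x,c](σ[c>7](σ[c=5](S))) → 0
  γ[c; COUNT(*)→d](π[x,c](σ[c>7](σ[c=5](S)))) → 0

E1 result:
c | d
5 | 1
E2 result:
c | d
(0 rows)
Witness: (5, 1) appears 1× in E1 but 0× in E2.

no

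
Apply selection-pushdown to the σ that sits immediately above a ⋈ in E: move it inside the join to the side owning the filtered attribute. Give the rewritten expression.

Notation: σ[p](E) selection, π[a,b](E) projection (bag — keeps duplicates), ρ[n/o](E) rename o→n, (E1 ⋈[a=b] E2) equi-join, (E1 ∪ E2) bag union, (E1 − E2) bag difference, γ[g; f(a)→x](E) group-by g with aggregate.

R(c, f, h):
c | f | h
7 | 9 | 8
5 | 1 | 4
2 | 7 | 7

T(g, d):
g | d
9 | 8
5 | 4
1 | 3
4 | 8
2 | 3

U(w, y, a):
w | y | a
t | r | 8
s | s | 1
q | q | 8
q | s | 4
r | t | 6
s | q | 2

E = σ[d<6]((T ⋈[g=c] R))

σ filters on d, owned by the left side.
E' = (σ[d<6](T) ⋈[g=c] R)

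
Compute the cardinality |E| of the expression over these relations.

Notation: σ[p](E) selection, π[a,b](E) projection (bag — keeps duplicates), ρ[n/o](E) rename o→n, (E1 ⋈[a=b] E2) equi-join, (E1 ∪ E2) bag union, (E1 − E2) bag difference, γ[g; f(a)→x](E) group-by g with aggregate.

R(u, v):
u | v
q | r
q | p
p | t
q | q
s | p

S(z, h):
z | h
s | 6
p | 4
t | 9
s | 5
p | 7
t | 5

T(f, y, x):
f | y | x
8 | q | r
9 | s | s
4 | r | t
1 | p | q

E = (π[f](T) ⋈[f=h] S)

Stepwise |·|:
  T → 4
  π[f](T) → 4
  S → 6
  (π[f](T) ⋈[f=h] S) → 2

|E| = 2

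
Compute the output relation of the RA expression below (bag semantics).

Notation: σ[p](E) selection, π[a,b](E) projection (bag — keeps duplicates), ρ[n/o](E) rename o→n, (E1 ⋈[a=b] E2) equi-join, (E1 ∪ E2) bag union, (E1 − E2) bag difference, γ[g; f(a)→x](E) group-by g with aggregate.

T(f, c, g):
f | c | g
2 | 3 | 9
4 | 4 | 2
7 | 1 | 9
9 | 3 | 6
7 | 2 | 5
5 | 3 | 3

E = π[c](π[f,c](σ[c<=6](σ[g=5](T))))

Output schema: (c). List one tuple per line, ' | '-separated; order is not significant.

Subexpression sizes:
  T → 6
  σ[g=5](T) → 1
  σ[c<=6](σ[g=5](T)) → 1
  π[f,c](σ[c<=6](σ[g=5](T))) → 1
  π[c](π[f,c](σ[c<=6](σ[g=5](T)))) → 1

== RESULT ==
c
2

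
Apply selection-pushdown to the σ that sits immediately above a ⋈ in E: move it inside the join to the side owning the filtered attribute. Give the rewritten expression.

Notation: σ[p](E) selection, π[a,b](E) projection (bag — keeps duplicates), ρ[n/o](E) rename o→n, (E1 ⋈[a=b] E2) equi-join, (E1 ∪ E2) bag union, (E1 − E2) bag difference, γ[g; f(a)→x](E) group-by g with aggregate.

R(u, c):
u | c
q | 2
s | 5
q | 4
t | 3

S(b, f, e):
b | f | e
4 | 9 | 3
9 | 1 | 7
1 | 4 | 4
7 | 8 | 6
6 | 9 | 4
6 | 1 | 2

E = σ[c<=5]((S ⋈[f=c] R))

σ filters on c, owned by the right side.
E' = (S ⋈[f=c] σ[c<=5](R))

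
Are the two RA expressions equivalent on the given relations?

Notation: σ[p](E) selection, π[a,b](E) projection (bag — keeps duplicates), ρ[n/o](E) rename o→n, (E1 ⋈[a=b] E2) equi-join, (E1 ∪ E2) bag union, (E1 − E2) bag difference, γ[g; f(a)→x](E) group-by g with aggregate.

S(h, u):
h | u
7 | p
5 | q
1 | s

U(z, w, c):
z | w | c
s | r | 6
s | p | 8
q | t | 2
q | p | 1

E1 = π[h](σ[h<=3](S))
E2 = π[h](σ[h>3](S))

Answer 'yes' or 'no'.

E1 per-node cardinality:
  S → 3
  σ[h<=3](S) → 1
  π[h](σ[h<=3](S)) → 1
E2 per-node cardinality:
  S → 3
  σ[h>3](S) → 2
  π[h](σ[h>3](S)) → 2

E1 result:
h
1
E2 result:
h
5
7
Witness: (1,) appears 1× in E1 but 0× in E2.

no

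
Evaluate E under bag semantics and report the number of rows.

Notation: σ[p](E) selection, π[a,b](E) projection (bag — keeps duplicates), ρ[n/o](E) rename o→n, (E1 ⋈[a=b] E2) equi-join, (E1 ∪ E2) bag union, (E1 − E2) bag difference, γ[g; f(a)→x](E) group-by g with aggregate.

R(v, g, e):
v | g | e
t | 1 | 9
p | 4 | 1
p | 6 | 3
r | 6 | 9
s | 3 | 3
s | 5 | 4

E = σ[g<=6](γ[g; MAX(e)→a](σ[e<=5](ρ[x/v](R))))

Per-node cardinality:
  R → 6
  ρ[x/v](R) → 6
  σ[e<=5](ρ[x/v](R)) → 4
  γ[g; MAX(e)→a](σ[e<=5](ρ[x/v](R))) → 4
  σ[g<=6](γ[g; MAX(e)→a](σ[e<=5](ρ[x/v](R)))) → 4

|E| = 4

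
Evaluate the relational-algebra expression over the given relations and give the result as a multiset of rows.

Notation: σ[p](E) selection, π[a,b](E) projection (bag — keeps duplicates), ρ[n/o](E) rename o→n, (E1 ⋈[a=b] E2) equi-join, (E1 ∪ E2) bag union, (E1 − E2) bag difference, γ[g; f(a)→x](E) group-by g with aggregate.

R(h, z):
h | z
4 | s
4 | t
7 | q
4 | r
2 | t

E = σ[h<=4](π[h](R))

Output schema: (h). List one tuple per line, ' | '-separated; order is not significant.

Stepwise |·|:
  R → 5
  π[h](R) → 5
  σ[h<=4](π[h](R)) → 4

== RESULT ==
h
2
4
4
4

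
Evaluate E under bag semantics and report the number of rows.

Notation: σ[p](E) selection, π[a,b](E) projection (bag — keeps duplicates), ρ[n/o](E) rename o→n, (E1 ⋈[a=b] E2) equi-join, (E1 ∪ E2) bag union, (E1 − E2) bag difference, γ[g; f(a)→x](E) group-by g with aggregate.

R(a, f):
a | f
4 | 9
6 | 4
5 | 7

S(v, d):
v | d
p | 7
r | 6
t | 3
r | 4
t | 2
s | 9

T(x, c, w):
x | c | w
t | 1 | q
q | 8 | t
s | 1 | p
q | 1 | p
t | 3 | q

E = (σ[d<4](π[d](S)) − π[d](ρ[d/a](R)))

Row counts bottom-up:
  S → 6
  π[d](S) → 6
  σ[d<4](π[d](S)) → 2
  R → 3
  ρ[d/a](R) → 3
  π[d](ρ[d/a](R)) → 3
  (σ[d<4](π[d](S)) − π[d](ρ[d/a](R))) → 2

|E| = 2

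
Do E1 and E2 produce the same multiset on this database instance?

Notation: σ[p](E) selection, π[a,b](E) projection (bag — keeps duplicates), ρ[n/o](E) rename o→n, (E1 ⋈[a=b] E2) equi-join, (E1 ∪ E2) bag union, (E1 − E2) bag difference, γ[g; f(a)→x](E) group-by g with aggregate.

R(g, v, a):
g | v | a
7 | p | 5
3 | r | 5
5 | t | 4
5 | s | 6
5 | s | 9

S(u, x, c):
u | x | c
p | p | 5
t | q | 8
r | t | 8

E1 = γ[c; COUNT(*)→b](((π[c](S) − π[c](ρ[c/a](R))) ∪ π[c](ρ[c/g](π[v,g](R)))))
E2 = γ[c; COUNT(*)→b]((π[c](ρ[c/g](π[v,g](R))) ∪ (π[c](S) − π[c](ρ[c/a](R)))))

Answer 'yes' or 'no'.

E1 per-node cardinality:
  S → 3
  π[c](S) → 3
  R → 5
  ρ[c/a](R) → 5
  π[c](ρ[c/a](R)) → 5
  (π[c](S) − π[c](ρ[c/a](R))) → 2
  R → 5
  π[v,g](R) → 5
  ρ[c/g](π[v,g](R)) → 5
  π[c](ρ[c/g](π[v,g](R))) → 5
  ((π[c](S) − π[c](ρ[c/a](R))) ∪ π[c](ρ[c/g](π[v,g](R)))) → 7
  γ[c; COUNT(*)→b](((π[c](S) − π[c](ρ[c/a](R))) ∪ π[c](ρ[c/g](π[v,g](R))))) → 4
E2 per-node cardinality:
  R → 5
  π[v,g](R) → 5
  ρ[c/g](π[v,g](R)) → 5
  π[c](ρ[c/g](π[v,g](R))) → 5
  S → 3
  π[c](S) → 3
  R → 5
  ρ[c/a](R) → 5
  π[c](ρ[c/a](R)) → 5
  (π[c](S) − π[c](ρ[c/a](R))) → 2
  (π[c](ρ[c/g](π[v,g](R))) ∪ (π[c](S) − π[c](ρ[c/a](R)))) → 7
  γ[c; COUNT(*)→b]((π[c](ρ[c/g](π[v,g](R))) ∪ (π[c](S) − π[c](ρ[c/a](R))))) → 4

E1 and E2 produce the same multiset:
c | b
3 | 1
5 | 3
7 | 1
8 | 2

yes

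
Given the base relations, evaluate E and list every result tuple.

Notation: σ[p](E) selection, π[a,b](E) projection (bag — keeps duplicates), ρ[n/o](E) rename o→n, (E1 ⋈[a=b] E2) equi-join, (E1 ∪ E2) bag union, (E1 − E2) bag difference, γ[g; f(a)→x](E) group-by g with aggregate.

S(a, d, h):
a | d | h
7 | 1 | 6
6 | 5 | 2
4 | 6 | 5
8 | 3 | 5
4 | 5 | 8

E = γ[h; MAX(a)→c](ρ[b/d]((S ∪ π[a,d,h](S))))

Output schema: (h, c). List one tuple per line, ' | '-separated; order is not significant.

Stepwise |·|:
  S → 5
  S → 5
  π[a,d,h](S) → 5
  (S ∪ π[a,d,h](S)) → 10
  ρ[b/d]((S ∪ π[a,d,h](S))) → 10
  γ[h; MAX(a)→c](ρ[b/d]((S ∪ π[a,d,h](S)))) → 4

== RESULT ==
h | c
2 | 6
5 | 8
6 | 7
8 | 4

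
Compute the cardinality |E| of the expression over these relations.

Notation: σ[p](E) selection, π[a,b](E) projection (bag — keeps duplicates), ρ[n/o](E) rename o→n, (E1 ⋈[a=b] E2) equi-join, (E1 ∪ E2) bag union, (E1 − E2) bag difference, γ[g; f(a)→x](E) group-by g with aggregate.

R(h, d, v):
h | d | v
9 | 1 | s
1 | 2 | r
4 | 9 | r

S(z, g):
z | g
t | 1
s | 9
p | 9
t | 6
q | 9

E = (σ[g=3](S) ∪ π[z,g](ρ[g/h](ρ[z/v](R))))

Stepwise |·|:
  S → 5
  σ[g=3](S) → 0
  R → 3
  ρ[z/v](R) → 3
  ρ[g/h](ρ[z/v](R)) → 3
  π[z,g](ρ[g/h](ρ[z/v](R))) → 3
  (σ[g=3](S) ∪ π[z,g](ρ[g/h](ρ[z/v](R)))) → 3

|E| = 3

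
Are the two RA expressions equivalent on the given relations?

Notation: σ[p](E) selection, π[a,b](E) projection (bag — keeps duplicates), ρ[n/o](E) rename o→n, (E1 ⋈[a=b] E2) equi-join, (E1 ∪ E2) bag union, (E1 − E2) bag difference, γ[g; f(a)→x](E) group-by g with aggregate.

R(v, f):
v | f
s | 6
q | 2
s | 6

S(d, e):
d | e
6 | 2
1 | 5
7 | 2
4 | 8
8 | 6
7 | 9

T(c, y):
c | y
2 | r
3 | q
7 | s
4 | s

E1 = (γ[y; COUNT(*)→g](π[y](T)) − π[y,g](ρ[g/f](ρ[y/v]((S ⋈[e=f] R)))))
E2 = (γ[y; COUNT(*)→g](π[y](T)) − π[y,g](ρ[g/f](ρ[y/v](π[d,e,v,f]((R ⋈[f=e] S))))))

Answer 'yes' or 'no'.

E1 stepwise |·|:
  T → 4
  π[y](T) → 4
  γ[y; COUNT(*)→g](π[y](T)) → 3
  S → 6
  R → 3
  (S ⋈[e=f] R) → 4
  ρ[y/v]((S ⋈[e=f] R)) → 4
  ρ[g/f](ρ[y/v]((S ⋈[e=f] R))) → 4
  π[y,g](ρ[g/f](ρ[y/v]((S ⋈[e=f] R)))) → 4
  (γ[y; COUNT(*)→g](π[y](T)) − π[y,g](ρ[g/f](ρ[y/v]((S ⋈[e=f] R))))) → 3
E2 stepwise |·|:
  T → 4
  π[y](T) → 4
  γ[y; COUNT(*)→g](π[y](T)) → 3
  R → 3
  S → 6
  (R ⋈[f=e] S) → 4
  π[d,e,v,f]((R ⋈[f=e] S)) → 4
  ρ[y/v](π[d,e,v,f]((R ⋈[f=e] S))) → 4
  ρ[g/f](ρ[y/v](π[d,e,v,f]((R ⋈[f=e] S)))) → 4
  π[y,g](ρ[g/f](ρ[y/v](π[d,e,v,f]((R ⋈[f=e] S))))) → 4
  (γ[y; COUNT(*)→g](π[y](T)) − π[y,g](ρ[g/f](ρ[y/v](π[d,e,v,f]((R ⋈[f=e] S)))))) → 3

E1 and E2 produce the same multiset:
y | g
q | 1
r | 1
s | 2

yes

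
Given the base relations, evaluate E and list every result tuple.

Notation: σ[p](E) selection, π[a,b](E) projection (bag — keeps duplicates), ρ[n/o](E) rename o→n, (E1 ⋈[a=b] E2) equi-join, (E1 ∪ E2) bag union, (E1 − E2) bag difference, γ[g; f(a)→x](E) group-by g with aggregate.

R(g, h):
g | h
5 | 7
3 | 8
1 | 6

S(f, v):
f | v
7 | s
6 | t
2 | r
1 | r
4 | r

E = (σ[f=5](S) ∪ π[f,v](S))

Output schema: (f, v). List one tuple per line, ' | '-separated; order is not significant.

Per-node cardinality:
  S → 5
  σ[f=5](S) → 0
  S → 5
  π[f,v](S) → 5
  (σ[f=5](S) ∪ π[f,v](S)) → 5

== RESULT ==
f | v
1 | r
2 | r
4 | r
6 | t
7 | s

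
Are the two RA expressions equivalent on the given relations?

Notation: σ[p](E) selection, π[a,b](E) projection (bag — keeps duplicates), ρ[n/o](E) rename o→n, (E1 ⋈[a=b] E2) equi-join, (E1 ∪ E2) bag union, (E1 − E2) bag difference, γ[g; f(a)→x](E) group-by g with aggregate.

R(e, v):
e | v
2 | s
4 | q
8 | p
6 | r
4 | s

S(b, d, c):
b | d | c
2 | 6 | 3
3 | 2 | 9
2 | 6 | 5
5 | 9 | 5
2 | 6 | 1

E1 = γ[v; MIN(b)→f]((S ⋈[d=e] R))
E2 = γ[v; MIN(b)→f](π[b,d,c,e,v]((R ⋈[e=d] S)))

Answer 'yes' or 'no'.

E1 stepwise |·|:
  S → 5
  R → 5
  (S ⋈[d=e] R) → 4
  γ[v; MIN(b)→f]((S ⋈[d=e] R)) → 2
E2 stepwise |·|:
  R → 5
  S → 5
  (R ⋈[e=d] S) → 4
  π[b,d,c,e,v]((R ⋈[e=d] S)) → 4
  γ[v; MIN(b)→f](π[b,d,c,e,v]((R ⋈[e=d] S))) → 2

E1 and E2 produce the same multiset:
v | f
r | 2
s | 3

yes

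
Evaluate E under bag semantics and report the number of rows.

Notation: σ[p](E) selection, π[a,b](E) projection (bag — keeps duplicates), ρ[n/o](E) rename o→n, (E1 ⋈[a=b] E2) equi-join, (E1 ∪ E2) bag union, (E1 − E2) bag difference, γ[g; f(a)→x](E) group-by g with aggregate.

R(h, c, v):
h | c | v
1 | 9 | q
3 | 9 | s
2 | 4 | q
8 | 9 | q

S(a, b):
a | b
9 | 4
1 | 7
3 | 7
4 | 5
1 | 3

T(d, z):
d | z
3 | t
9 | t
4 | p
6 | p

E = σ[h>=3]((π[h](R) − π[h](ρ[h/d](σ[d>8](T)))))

Row counts bottom-up:
  R → 4
  π[h](R) → 4
  T → 4
  σ[d>8](T) → 1
  ρ[h/d](σ[d>8](T)) → 1
  π[h](ρ[h/d](σ[d>8](T))) → 1
  (π[h](R) − π[h](ρ[h/d](σ[d>8](T)))) → 4
  σ[h>=3]((π[h](R) − π[h](ρ[h/d](σ[d>8](T))))) → 2

|E| = 2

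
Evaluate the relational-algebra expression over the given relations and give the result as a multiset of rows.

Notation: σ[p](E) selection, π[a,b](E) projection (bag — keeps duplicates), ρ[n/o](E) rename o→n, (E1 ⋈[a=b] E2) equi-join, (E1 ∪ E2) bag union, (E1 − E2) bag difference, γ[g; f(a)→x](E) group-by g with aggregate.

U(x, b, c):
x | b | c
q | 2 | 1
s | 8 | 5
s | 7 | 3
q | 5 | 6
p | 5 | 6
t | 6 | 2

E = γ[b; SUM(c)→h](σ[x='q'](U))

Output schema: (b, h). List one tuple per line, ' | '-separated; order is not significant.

Per-node cardinality:
  U → 6
  σ[x='q'](U) → 2
  γ[b; SUM(c)→h](σ[x='q'](U)) → 2

== RESULT ==
b | h
2 | 1
5 | 6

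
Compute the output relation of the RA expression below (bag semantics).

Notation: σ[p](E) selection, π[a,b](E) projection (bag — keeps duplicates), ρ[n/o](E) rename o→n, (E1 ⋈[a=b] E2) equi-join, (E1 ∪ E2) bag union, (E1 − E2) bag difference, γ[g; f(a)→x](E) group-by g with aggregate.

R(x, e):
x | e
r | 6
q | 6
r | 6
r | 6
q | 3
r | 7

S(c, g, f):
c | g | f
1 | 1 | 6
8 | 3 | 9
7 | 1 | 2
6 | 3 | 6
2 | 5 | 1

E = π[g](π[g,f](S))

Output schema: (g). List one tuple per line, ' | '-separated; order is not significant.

Per-node cardinality:
  S → 5
  π[g,f](S) → 5
  π[g](π[g,f](S)) → 5

== RESULT ==
g
1
1
3
3
5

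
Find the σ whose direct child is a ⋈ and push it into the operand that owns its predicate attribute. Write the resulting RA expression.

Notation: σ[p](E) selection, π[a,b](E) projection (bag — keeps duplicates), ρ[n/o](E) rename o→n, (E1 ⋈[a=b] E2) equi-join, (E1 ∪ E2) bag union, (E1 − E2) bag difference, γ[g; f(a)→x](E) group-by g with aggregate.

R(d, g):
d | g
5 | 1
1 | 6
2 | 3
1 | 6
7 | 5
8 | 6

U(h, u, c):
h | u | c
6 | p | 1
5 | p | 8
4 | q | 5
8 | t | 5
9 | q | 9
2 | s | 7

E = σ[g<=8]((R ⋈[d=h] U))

σ filters on g, owned by the left side.
E' = (σ[g<=8](R) ⋈[d=h] U)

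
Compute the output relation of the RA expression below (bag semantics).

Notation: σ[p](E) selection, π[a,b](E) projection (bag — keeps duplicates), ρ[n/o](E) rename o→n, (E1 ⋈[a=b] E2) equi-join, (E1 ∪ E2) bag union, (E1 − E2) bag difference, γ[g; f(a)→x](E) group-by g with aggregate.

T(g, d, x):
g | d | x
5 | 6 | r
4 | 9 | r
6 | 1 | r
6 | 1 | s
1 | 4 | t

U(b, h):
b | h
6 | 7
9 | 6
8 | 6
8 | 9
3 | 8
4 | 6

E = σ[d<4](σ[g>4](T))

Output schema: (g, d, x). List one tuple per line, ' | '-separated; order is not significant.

Row counts bottom-up:
  T → 5
  σ[g>4](T) → 3
  σ[d<4](σ[g>4](T)) → 2

== RESULT ==
g | d | x
6 | 1 | r
6 | 1 | s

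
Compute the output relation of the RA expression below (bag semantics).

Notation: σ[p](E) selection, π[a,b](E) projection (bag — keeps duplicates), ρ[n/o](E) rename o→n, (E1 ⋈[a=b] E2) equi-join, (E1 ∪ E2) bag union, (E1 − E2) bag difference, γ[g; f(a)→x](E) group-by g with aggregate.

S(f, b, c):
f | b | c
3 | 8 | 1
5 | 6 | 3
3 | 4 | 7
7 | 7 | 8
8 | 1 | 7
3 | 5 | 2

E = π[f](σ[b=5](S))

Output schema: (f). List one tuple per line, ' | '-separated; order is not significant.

Stepwise |·|:
  S → 6
  σ[b=5](S) → 1
  π[f](σ[b=5](S)) → 1

== RESULT ==
f
3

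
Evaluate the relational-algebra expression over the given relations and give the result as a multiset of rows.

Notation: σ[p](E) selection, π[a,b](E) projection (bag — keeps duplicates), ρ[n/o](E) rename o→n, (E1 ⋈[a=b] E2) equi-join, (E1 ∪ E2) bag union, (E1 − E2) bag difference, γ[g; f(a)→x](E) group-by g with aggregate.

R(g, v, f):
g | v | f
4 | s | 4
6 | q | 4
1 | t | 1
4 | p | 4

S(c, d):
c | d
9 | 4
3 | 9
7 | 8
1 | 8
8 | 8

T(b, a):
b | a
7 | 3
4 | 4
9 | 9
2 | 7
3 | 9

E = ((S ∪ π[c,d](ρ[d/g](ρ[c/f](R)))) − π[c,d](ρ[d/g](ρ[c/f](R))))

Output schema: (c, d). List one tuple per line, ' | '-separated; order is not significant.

Row counts bottom-up:
  S → 5
  R → 4
  ρ[c/f](R) → 4
  ρ[d/g](ρ[c/f](R)) → 4
  π[c,d](ρ[d/g](ρ[c/f](R))) → 4
  (S ∪ π[c,d](ρ[d/g](ρ[c/f](R)))) → 9
  R → 4
  ρ[c/f](R) → 4
  ρ[d/g](ρ[c/f](R)) → 4
  π[c,d](ρ[d/g](ρ[c/f](R))) → 4
  ((S ∪ π[c,d](ρ[d/g](ρ[c/f](R)))) − π[c,d](ρ[d/g](ρ[c/f](R)))) → 5

== RESULT ==
c | d
1 | 8
3 | 9
7 | 8
8 | 8
9 | 4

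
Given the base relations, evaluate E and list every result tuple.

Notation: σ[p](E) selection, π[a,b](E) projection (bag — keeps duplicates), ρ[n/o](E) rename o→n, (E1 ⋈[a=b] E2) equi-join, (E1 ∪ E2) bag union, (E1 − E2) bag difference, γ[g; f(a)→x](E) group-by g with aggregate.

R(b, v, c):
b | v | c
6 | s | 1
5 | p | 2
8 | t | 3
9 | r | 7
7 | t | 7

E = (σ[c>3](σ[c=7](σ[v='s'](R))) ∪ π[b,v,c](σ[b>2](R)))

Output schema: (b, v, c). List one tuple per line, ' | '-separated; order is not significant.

Per-node cardinality:
  R → 5
  σ[v='s'](R) → 1
  σ[c=7](σ[v='s'](R)) → 0
  σ[c>3](σ[c=7](σ[v='s'](R))) → 0
  R → 5
  σ[b>2](R) → 5
  π[b,v,c](σ[b>2](R)) → 5
  (σ[c>3](σ[c=7](σ[v='s'](R))) ∪ π[b,v,c](σ[b>2](R))) → 5

== RESULT ==
b | v | c
5 | p | 2
6 | s | 1
7 | t | 7
8 | t | 3
9 | r | 7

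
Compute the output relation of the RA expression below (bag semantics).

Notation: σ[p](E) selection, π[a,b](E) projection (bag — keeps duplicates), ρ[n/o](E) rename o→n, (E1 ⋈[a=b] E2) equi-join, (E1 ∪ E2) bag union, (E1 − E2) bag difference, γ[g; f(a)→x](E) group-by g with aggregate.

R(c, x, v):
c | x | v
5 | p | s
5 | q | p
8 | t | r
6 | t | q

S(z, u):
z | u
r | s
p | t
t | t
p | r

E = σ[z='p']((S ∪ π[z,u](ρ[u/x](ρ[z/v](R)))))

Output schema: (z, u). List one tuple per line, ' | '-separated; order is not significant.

Subexpression sizes:
  S → 4
  R → 4
  ρ[z/v](R) → 4
  ρ[u/x](ρ[z/v](R)) → 4
  π[z,u](ρ[u/x](ρ[z/v](R))) → 4
  (S ∪ π[z,u](ρ[u/x](ρ[z/v](R)))) → 8
  σ[z='p']((S ∪ π[z,u](ρ[u/x](ρ[z/v](R))))) → 3

== RESULT ==
z | u
p | q
p | r
p | t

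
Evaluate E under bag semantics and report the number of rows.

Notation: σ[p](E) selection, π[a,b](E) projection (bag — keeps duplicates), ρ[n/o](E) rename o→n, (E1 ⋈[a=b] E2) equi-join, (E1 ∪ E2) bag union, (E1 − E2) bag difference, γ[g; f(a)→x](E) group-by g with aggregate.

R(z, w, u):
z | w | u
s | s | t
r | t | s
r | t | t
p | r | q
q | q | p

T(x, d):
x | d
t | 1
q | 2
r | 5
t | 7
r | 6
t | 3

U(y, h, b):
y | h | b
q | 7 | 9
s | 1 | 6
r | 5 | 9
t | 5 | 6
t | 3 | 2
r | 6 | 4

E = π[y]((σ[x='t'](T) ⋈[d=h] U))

Subexpression sizes:
  T → 6
  σ[x='t'](T) → 3
  U → 6
  (σ[x='t'](T) ⋈[d=h] U) → 3
  π[y]((σ[x='t'](T) ⋈[d=h] U)) → 3

|E| = 3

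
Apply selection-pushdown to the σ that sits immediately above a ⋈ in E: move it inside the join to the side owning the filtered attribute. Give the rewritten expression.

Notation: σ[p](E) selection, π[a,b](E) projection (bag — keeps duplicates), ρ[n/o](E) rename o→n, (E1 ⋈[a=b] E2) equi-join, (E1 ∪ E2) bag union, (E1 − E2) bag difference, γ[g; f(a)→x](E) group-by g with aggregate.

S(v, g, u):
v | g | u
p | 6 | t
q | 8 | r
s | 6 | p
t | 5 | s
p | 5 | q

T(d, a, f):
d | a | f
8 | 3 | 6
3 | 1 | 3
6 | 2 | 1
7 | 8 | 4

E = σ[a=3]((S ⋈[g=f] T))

σ filters on a, owned by the right side.
E' = (S ⋈[g=f] σ[a=3](T))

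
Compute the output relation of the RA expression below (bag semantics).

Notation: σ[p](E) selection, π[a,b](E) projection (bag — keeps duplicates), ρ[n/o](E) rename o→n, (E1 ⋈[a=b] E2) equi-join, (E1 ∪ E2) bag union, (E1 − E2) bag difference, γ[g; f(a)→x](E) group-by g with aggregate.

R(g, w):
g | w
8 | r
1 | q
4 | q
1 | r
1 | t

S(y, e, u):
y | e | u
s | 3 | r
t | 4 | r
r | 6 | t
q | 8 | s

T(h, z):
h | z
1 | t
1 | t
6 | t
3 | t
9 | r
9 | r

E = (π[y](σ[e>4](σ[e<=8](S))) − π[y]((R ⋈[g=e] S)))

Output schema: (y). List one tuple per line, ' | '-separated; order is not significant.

Subexpression sizes:
  S → 4
  σ[e<=8](S) → 4
  σ[e>4](σ[e<=8](S)) → 2
  π[y](σ[e>4](σ[e<=8](S))) → 2
  R → 5
  S → 4
  (R ⋈[g=e] S) → 2
  π[y]((R ⋈[g=e] S)) → 2
  (π[y](σ[e>4](σ[e<=8](S))) − π[y]((R ⋈[g=e] S))) → 1

== RESULT ==
y
r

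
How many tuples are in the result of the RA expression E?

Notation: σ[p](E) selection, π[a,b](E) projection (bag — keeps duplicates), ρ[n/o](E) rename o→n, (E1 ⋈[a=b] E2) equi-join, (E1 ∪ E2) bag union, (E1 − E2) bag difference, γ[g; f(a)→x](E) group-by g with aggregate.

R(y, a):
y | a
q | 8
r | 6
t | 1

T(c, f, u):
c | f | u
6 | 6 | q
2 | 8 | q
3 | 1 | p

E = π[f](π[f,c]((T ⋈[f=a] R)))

Per-node cardinality:
  T → 3
  R → 3
  (T ⋈[f=a] R) → 3
  π[f,c]((T ⋈[f=a] R)) → 3
  π[f](π[f,c]((T ⋈[f=a] R))) → 3

|E| = 3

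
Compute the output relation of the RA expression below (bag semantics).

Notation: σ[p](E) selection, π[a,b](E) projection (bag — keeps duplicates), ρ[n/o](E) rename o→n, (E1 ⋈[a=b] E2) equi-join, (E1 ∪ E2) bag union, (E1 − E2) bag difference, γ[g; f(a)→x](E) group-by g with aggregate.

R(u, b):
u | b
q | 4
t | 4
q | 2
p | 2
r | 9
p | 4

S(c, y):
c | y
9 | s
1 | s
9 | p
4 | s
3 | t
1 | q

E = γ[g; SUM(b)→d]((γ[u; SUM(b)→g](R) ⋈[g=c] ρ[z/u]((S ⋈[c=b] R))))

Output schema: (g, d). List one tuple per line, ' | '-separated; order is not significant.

Stepwise |·|:
  R → 6
  γ[u; SUM(b)→g](R) → 4
  S → 6
  R → 6
  (S ⋈[c=b] R) → 5
  ρ[z/u]((S ⋈[c=b] R)) → 5
  (γ[u; SUM(b)→g](R) ⋈[g=c] ρ[z/u]((S ⋈[c=b] R))) → 5
  γ[g; SUM(b)→d]((γ[u; SUM(b)→g](R) ⋈[g=c] ρ[z/u]((S ⋈[c=b] R)))) → 2

== RESULT ==
g | d
4 | 12
9 | 18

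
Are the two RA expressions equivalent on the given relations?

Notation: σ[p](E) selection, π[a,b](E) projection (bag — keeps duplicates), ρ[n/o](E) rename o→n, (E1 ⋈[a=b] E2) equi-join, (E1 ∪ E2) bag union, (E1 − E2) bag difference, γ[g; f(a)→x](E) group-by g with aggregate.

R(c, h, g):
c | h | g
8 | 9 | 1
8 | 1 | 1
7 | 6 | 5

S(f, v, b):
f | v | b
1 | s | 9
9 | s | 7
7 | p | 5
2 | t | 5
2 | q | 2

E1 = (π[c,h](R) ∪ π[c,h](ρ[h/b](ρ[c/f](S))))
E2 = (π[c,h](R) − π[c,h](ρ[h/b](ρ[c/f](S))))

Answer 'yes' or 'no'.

E1 subexpression sizes:
  R → 3
  π[c,h](R) → 3
  S → 5
  ρ[c/f](S) → 5
  ρ[h/b](ρ[c/f](S)) → 5
  π[c,h](ρ[h/b](ρ[c/f](S))) → 5
  (π[c,h](R) ∪ π[c,h](ρ[h/b](ρ[c/f](S)))) → 8
E2 subexpression sizes:
  R → 3
  π[c,h](R) → 3
  S → 5
  ρ[c/f](S) → 5
  ρ[h/b](ρ[c/f](S)) → 5
  π[c,h](ρ[h/b](ρ[c/f](S))) → 5
  (π[c,h](R) − π[c,h](ρ[h/b](ρ[c/f](S)))) → 3

E1 result:
c | h
1 | 9
2 | 2
2 | 5
7 | 5
7 | 6
8 | 1
8 | 9
9 | 7
E2 result:
c | h
7 | 6
8 | 1
8 | 9
Witness: (2, 2) appears 1× in E1 but 0× in E2.

no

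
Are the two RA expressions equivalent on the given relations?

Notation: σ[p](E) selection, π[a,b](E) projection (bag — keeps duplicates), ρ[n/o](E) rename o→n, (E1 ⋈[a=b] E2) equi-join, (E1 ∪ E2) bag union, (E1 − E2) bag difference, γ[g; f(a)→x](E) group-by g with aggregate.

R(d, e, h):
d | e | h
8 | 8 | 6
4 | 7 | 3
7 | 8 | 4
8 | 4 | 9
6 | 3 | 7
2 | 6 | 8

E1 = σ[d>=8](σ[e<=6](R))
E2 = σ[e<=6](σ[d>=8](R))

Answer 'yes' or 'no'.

E1 stepwise |·|:
  R → 6
  σ[e<=6](R) → 3
  σ[d>=8](σ[e<=6](R)) → 1
E2 stepwise |·|:
  R → 6
  σ[d>=8](R) → 2
  σ[e<=6](σ[d>=8](R)) → 1

E1 and E2 produce the same multiset:
d | e | h
8 | 4 | 9

yes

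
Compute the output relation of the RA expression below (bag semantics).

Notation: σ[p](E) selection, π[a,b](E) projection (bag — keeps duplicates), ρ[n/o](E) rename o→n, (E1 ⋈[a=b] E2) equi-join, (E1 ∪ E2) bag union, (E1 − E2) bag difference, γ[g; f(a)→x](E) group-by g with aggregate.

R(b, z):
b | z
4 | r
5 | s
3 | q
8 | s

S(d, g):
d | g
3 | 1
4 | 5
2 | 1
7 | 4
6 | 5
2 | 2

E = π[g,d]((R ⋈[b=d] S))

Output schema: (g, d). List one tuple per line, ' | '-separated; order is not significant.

Per-node cardinality:
  R → 4
  S → 6
  (R ⋈[b=d] S) → 2
  π[g,d]((R ⋈[b=d] S)) → 2

== RESULT ==
g | d
1 | 3
5 | 4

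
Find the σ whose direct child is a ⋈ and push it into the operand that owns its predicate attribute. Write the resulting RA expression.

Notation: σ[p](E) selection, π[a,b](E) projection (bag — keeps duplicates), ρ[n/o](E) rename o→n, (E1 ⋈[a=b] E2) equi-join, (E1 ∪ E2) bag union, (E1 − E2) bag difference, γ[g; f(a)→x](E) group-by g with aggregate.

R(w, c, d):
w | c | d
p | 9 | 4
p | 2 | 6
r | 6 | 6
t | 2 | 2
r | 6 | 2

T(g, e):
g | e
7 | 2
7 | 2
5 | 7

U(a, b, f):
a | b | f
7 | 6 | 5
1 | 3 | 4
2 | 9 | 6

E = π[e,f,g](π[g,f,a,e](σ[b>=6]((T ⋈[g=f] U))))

σ filters on b, owned by the right side.
E' = π[e,f,g](π[g,f,a,e]((T ⋈[g=f] σ[b>=6](U))))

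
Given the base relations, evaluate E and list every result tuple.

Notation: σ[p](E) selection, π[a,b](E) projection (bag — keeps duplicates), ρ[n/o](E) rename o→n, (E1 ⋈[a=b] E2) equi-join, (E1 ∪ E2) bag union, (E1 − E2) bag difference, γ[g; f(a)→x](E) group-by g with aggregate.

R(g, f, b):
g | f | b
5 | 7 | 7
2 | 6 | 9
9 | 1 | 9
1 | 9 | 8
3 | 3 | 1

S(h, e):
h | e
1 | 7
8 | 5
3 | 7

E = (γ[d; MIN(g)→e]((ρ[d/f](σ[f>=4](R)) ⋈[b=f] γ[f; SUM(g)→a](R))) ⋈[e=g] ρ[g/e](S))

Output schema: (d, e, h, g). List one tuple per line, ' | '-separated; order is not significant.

Subexpression sizes:
  R → 5
  σ[f>=4](R) → 3
  ρ[d/f](σ[f>=4](R)) → 3
  R → 5
  γ[f; SUM(g)→a](R) → 5
  (ρ[d/f](σ[f>=4](R)) ⋈[b=f] γ[f; SUM(g)→a](R)) → 2
  γ[d; MIN(g)→e]((ρ[d/f](σ[f>=4](R)) ⋈[b=f] γ[f; SUM(g)→a](R))) → 2
  S → 3
  ρ[g/e](S) → 3
  (γ[d; MIN(g)→e]((ρ[d/f](σ[f>=4](R)) ⋈[b=f] γ[f; SUM(g)→a](R))) ⋈[e=g] ρ[g/e](S)) → 1

== RESULT ==
d | e | h | g
7 | 5 | 8 | 5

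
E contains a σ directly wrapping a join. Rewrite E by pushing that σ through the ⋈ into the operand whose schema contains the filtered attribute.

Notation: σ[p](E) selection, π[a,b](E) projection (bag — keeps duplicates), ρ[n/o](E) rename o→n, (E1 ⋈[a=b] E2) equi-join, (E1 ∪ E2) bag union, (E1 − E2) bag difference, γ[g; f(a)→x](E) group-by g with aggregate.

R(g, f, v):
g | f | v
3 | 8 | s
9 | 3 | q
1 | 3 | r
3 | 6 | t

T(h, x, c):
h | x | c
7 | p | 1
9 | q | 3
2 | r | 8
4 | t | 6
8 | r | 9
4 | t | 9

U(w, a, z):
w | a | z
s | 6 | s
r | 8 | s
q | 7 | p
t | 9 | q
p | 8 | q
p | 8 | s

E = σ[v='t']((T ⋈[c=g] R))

σ filters on v, owned by the right side.
E' = (T ⋈[c=g] σ[v='t'](R))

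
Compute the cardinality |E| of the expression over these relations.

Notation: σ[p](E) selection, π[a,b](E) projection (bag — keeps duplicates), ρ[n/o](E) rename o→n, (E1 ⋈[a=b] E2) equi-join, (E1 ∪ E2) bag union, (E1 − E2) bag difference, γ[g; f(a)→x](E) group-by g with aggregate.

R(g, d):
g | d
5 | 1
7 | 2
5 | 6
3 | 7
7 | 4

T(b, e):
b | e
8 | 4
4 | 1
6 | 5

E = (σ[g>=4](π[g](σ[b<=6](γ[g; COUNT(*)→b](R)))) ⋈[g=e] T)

Row counts bottom-up:
  R → 5
  γ[g; COUNT(*)→b](R) → 3
  σ[b<=6](γ[g; COUNT(*)→b](R)) → 3
  π[g](σ[b<=6](γ[g; COUNT(*)→b](R))) → 3
  σ[g>=4](π[g](σ[b<=6](γ[g; COUNT(*)→b](R)))) → 2
  T → 3
  (σ[g>=4](π[g](σ[b<=6](γ[g; COUNT(*)→b](R)))) ⋈[g=e] T) → 1

|E| = 1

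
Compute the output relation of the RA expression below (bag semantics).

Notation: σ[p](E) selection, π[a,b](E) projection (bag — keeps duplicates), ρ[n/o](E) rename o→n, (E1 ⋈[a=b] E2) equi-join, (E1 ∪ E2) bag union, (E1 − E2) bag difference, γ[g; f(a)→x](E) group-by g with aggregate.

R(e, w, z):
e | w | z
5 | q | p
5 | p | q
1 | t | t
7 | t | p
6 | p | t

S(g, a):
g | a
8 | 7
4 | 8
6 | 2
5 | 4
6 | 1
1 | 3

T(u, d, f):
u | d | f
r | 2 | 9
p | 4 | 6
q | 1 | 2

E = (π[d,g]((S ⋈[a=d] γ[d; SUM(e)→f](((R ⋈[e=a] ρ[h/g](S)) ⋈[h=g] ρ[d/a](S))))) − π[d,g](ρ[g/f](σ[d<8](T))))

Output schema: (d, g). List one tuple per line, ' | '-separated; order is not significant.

Subexpression sizes:
  S → 6
  R → 5
  S → 6
  ρ[h/g](S) → 6
  (R ⋈[e=a] ρ[h/g](S)) → 2
  S → 6
  ρ[d/a](S) → 6
  ((R ⋈[e=a] ρ[h/g](S)) ⋈[h=g] ρ[d/a](S)) → 3
  γ[d; SUM(e)→f](((R ⋈[e=a] ρ[h/g](S)) ⋈[h=g] ρ[d/a](S))) → 3
  (S ⋈[a=d] γ[d; SUM(e)→f](((R ⋈[e=a] ρ[h/g](S)) ⋈[h=g] ρ[d/a](S)))) → 3
  π[d,g]((S ⋈[a=d] γ[d; SUM(e)→f](((R ⋈[e=a] ρ[h/g](S)) ⋈[h=g] ρ[d/a](S))))) → 3
  T → 3
  σ[d<8](T) → 3
  ρ[g/f](σ[d<8](T)) → 3
  π[d,g](ρ[g/f](σ[d<8](T))) → 3
  (π[d,g]((S ⋈[a=d] γ[d; SUM(e)→f](((R ⋈[e=a] ρ[h/g](S)) ⋈[h=g] ρ[d/a](S))))) − π[d,g](ρ[g/f](σ[d<8](T)))) → 3

== RESULT ==
d | g
1 | 6
2 | 6
7 | 8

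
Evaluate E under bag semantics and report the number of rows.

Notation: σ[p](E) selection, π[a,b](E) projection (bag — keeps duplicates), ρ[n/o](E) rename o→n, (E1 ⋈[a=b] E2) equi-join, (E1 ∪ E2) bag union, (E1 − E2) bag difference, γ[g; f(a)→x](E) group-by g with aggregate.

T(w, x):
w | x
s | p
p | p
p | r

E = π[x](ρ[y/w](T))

Row counts bottom-up:
  T → 3
  ρ[y/w](T) → 3
  π[x](ρ[y/w](T)) → 3

|E| = 3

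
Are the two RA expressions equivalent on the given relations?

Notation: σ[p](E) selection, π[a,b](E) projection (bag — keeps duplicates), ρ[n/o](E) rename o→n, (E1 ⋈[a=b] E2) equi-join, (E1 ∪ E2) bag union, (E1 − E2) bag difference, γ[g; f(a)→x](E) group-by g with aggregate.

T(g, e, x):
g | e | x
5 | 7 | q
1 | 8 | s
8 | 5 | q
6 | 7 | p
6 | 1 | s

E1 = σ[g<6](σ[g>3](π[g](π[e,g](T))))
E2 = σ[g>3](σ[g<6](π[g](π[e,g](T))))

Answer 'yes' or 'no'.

E1 per-node cardinality:
  T → 5
  π[e,g](T) → 5
  π[g](π[e,g](T)) → 5
  σ[g>3](π[g](π[e,g](T))) → 4
  σ[g<6](σ[g>3](π[g](π[e,g](T)))) → 1
E2 per-node cardinality:
  T → 5
  π[e,g](T) → 5
  π[g](π[e,g](T)) → 5
  σ[g<6](π[g](π[e,g](T))) → 2
  σ[g>3](σ[g<6](π[g](π[e,g](T)))) → 1

E1 and E2 produce the same multiset:
g
5

yes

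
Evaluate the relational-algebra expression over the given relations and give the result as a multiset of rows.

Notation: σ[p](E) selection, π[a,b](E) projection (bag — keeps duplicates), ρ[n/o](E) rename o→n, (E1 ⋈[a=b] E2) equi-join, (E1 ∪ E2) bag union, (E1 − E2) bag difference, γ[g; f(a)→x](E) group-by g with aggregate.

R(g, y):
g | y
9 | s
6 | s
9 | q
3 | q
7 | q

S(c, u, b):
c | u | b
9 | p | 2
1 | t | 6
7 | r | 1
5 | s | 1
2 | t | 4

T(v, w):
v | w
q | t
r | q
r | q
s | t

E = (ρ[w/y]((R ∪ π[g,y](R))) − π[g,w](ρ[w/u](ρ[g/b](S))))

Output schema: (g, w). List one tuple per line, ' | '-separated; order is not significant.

Stepwise |·|:
  R → 5
  R → 5
  π[g,y](R) → 5
  (R ∪ π[g,y](R)) → 10
  ρ[w/y]((R ∪ π[g,y](R))) → 10
  S → 5
  ρ[g/b](S) → 5
  ρ[w/u](ρ[g/b](S)) → 5
  π[g,w](ρ[w/u](ρ[g/b](S))) → 5
  (ρ[w/y]((R ∪ π[g,y](R))) − π[g,w](ρ[w/u](ρ[g/b](S)))) → 10

== RESULT ==
g | w
3 | q
3 | q
6 | s
6 | s
7 | q
7 | q
9 | q
9 | q
9 | s
9 | s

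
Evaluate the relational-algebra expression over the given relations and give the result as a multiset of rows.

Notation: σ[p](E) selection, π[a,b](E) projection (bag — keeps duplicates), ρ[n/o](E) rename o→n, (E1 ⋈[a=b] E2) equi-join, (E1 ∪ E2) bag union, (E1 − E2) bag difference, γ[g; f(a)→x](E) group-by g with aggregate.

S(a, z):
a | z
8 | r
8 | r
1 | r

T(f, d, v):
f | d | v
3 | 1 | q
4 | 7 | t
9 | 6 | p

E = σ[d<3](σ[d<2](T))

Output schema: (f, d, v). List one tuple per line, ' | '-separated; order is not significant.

Subexpression sizes:
  T → 3
  σ[d<2](T) → 1
  σ[d<3](σ[d<2](T)) → 1

== RESULT ==
f | d | v
3 | 1 | q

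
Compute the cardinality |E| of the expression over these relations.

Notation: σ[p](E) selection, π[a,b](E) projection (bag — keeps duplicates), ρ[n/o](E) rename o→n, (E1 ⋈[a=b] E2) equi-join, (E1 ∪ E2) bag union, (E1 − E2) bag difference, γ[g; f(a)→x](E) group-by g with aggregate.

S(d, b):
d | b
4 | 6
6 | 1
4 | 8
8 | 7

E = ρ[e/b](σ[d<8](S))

Row counts bottom-up:
  S → 4
  σ[d<8](S) → 3
  ρ[e/b](σ[d<8](S)) → 3

|E| = 3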